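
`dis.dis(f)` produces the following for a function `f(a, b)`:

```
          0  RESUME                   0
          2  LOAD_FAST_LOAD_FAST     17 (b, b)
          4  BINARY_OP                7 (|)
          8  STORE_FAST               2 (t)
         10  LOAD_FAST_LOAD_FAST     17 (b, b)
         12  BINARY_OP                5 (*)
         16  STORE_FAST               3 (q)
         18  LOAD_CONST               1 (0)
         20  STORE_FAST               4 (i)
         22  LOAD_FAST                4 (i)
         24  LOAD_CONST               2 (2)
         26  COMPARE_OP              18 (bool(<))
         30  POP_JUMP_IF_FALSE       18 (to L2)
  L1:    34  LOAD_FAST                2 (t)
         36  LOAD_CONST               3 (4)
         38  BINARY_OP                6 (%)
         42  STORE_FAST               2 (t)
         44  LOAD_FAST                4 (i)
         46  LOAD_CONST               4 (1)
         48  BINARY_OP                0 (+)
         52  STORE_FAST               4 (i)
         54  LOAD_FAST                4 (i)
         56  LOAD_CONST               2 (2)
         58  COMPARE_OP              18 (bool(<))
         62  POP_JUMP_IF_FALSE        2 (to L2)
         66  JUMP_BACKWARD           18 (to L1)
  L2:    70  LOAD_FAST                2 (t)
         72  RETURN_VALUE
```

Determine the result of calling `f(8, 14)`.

LOAD_FAST_LOAD_FAST b,b → push 14,14. Stack: [14, 14]
BINARY_OP | → 14 | 14 = 14. Stack: [14]
STORE_FAST t → t=14. Stack: []
LOAD_FAST_LOAD_FAST b,b → push 14,14. Stack: [14, 14]
BINARY_OP * → 14 * 14 = 196. Stack: [196]
STORE_FAST q → q=196. Stack: []
LOAD_CONST → push 0. Stack: [0]
STORE_FAST i → i=0. Stack: []
LOAD_FAST i → push 0. Stack: [0]
LOAD_CONST → push 2. Stack: [0, 2]
COMPARE_OP bool(<) → 0 vs 2 = True. Stack: [True]
POP_JUMP_IF_FALSE → pop True; no jump. Stack: []
LOAD_FAST t → push 14. Stack: [14]
LOAD_CONST → push 4. Stack: [14, 4]
BINARY_OP % → 14 % 4 = 2. Stack: [2]
STORE_FAST t → t=2. Stack: []
LOAD_FAST i → push 0. Stack: [0]
LOAD_CONST → push 1. Stack: [0, 1]
BINARY_OP + → 0 + 1 = 1. Stack: [1]
STORE_FAST i → i=1. Stack: []
LOAD_FAST i → push 1. Stack: [1]
LOAD_CONST → push 2. Stack: [1, 2]
COMPARE_OP bool(<) → 1 vs 2 = True. Stack: [True]
POP_JUMP_IF_FALSE → pop True; no jump. Stack: []
LOAD_FAST t → push 2. Stack: [2]
LOAD_CONST → push 4. Stack: [2, 4]
BINARY_OP % → 2 % 4 = 2. Stack: [2]
STORE_FAST t → t=2. Stack: []
LOAD_FAST i → push 1. Stack: [1]
LOAD_CONST → push 1. Stack: [1, 1]
BINARY_OP + → 1 + 1 = 2. Stack: [2]
STORE_FAST i → i=2. Stack: []
LOAD_FAST i → push 2. Stack: [2]
LOAD_CONST → push 2. Stack: [2, 2]
COMPARE_OP bool(<) → 2 vs 2 = False. Stack: [False]
POP_JUMP_IF_FALSE → pop False; jump. Stack: []
LOAD_FAST t → push 2. Stack: [2]
RETURN_VALUE → return 2.

2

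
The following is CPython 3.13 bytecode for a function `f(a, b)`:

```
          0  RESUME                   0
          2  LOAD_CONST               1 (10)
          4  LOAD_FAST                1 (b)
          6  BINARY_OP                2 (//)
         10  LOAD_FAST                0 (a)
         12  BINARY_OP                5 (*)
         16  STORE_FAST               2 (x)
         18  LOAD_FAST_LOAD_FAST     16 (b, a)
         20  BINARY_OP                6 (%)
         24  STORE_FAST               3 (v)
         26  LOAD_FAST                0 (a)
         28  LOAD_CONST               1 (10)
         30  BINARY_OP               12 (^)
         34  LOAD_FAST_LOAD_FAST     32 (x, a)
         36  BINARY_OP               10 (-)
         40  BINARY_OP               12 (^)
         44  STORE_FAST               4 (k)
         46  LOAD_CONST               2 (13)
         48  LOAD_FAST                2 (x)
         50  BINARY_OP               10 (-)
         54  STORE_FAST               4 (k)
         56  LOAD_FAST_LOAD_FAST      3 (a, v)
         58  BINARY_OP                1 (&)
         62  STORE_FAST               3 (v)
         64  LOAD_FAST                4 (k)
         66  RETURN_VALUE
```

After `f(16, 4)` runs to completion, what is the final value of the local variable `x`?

LOAD_CONST → push 10. Stack: [10]
LOAD_FAST b → push 4. Stack: [10, 4]
BINARY_OP // → 10 // 4 = 2. Stack: [2]
LOAD_FAST a → push 16. Stack: [2, 16]
BINARY_OP * → 2 * 16 = 32. Stack: [32]
STORE_FAST x → x=32. Stack: []
LOAD_FAST_LOAD_FAST b,a → push 4,16. Stack: [4, 16]
BINARY_OP % → 4 % 16 = 4. Stack: [4]
STORE_FAST v → v=4. Stack: []
LOAD_FAST a → push 16. Stack: [16]
LOAD_CONST → push 10. Stack: [16, 10]
BINARY_OP ^ → 16 ^ 10 = 26. Stack: [26]
LOAD_FAST_LOAD_FAST x,a → push 32,16. Stack: [26, 32, 16]
BINARY_OP - → 32 - 16 = 16. Stack: [26, 16]
BINARY_OP ^ → 26 ^ 16 = 10. Stack: [10]
STORE_FAST k → k=10. Stack: []
LOAD_CONST → push 13. Stack: [13]
LOAD_FAST x → push 32. Stack: [13, 32]
BINARY_OP - → 13 - 32 = -19. Stack: [-19]
STORE_FAST k → k=-19. Stack: []
LOAD_FAST_LOAD_FAST a,v → push 16,4. Stack: [16, 4]
BINARY_OP & → 16 & 4 = 0. Stack: [0]
STORE_FAST v → v=0. Stack: []
LOAD_FAST k → push -19. Stack: [-19]
RETURN_VALUE → return -19.

32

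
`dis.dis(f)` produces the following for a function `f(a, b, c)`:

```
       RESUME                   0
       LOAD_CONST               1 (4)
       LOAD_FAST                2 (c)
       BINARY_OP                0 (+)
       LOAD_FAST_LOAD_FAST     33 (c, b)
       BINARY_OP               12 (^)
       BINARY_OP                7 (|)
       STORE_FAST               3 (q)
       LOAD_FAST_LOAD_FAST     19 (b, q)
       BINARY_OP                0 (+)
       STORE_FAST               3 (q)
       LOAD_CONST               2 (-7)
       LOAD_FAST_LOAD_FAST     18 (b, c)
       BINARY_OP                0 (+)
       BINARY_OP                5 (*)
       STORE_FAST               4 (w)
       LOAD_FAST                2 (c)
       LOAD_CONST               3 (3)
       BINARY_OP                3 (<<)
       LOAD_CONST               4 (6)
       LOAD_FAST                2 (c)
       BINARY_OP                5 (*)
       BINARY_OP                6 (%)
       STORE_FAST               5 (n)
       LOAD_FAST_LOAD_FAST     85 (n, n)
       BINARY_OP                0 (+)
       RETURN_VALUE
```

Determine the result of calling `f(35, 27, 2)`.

8

LOAD_CONST → push 4. Stack: [4]
LOAD_FAST c → push 2. Stack: [4, 2]
BINARY_OP + → 4 + 2 = 6. Stack: [6]
LOAD_FAST_LOAD_FAST c,b → push 2,27. Stack: [6, 2, 27]
BINARY_OP ^ → 2 ^ 27 = 25. Stack: [6, 25]
BINARY_OP | → 6 | 25 = 31. Stack: [31]
STORE_FAST q → q=31. Stack: []
LOAD_FAST_LOAD_FAST b,q → push 27,31. Stack: [27, 31]
BINARY_OP + → 27 + 31 = 58. Stack: [58]
STORE_FAST q → q=58. Stack: []
LOAD_CONST → push -7. Stack: [-7]
LOAD_FAST_LOAD_FAST b,c → push 27,2. Stack: [-7, 27, 2]
BINARY_OP + → 27 + 2 = 29. Stack: [-7, 29]
BINARY_OP * → -7 * 29 = -203. Stack: [-203]
STORE_FAST w → w=-203. Stack: []
LOAD_FAST c → push 2. Stack: [2]
LOAD_CONST → push 3. Stack: [2, 3]
BINARY_OP << → 2 << 3 = 16. Stack: [16]
LOAD_CONST → push 6. Stack: [16, 6]
LOAD_FAST c → push 2. Stack: [16, 6, 2]
BINARY_OP * → 6 * 2 = 12. Stack: [16, 12]
BINARY_OP % → 16 % 12 = 4. Stack: [4]
STORE_FAST n → n=4. Stack: []
LOAD_FAST_LOAD_FAST n,n → push 4,4. Stack: [4, 4]
BINARY_OP + → 4 + 4 = 8. Stack: [8]
RETURN_VALUE → return 8.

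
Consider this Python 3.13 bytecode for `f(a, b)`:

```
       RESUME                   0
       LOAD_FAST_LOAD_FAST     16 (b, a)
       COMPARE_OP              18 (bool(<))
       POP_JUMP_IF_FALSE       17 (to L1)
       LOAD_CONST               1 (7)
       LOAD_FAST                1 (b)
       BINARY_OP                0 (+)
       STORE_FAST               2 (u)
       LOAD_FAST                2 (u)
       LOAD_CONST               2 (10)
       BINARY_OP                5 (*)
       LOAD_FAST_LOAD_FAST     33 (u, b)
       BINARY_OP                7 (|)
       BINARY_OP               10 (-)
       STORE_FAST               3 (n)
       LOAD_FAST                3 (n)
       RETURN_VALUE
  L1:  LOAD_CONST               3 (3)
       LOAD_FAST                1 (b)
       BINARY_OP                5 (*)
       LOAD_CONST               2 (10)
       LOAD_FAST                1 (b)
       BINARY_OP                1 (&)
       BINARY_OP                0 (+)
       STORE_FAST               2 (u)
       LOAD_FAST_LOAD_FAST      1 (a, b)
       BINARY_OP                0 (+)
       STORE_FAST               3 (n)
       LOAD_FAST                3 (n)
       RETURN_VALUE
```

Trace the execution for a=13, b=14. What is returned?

27

LOAD_FAST_LOAD_FAST b,a → push 14,13. Stack: [14, 13]
COMPARE_OP bool(<) → 14 vs 13 = False. Stack: [False]
POP_JUMP_IF_FALSE → pop False; jump. Stack: []
LOAD_CONST → push 3. Stack: [3]
LOAD_FAST b → push 14. Stack: [3, 14]
BINARY_OP * → 3 * 14 = 42. Stack: [42]
LOAD_CONST → push 10. Stack: [42, 10]
LOAD_FAST b → push 14. Stack: [42, 10, 14]
BINARY_OP & → 10 & 14 = 10. Stack: [42, 10]
BINARY_OP + → 42 + 10 = 52. Stack: [52]
STORE_FAST u → u=52. Stack: []
LOAD_FAST_LOAD_FAST a,b → push 13,14. Stack: [13, 14]
BINARY_OP + → 13 + 14 = 27. Stack: [27]
STORE_FAST n → n=27. Stack: []
LOAD_FAST n → push 27. Stack: [27]
RETURN_VALUE → return 27.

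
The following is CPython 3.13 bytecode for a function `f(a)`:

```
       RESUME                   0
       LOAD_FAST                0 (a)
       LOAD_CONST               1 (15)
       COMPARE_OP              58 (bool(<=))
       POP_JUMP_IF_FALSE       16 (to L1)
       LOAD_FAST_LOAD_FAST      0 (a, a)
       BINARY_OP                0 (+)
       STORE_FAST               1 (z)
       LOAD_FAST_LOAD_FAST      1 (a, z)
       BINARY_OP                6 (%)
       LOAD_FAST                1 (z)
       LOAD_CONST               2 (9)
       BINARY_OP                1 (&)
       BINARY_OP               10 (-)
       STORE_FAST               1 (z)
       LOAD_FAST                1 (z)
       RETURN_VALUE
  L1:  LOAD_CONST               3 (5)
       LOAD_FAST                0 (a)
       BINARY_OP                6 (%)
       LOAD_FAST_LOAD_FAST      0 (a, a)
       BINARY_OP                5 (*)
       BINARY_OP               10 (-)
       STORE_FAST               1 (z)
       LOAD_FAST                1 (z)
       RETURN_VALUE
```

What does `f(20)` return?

-395

LOAD_FAST a → push 20. Stack: [20]
LOAD_CONST → push 15. Stack: [20, 15]
COMPARE_OP bool(<=) → 20 vs 15 = False. Stack: [False]
POP_JUMP_IF_FALSE → pop False; jump. Stack: []
LOAD_CONST → push 5. Stack: [5]
LOAD_FAST a → push 20. Stack: [5, 20]
BINARY_OP % → 5 % 20 = 5. Stack: [5]
LOAD_FAST_LOAD_FAST a,a → push 20,20. Stack: [5, 20, 20]
BINARY_OP * → 20 * 20 = 400. Stack: [5, 400]
BINARY_OP - → 5 - 400 = -395. Stack: [-395]
STORE_FAST z → z=-395. Stack: []
LOAD_FAST z → push -395. Stack: [-395]
RETURN_VALUE → return -395.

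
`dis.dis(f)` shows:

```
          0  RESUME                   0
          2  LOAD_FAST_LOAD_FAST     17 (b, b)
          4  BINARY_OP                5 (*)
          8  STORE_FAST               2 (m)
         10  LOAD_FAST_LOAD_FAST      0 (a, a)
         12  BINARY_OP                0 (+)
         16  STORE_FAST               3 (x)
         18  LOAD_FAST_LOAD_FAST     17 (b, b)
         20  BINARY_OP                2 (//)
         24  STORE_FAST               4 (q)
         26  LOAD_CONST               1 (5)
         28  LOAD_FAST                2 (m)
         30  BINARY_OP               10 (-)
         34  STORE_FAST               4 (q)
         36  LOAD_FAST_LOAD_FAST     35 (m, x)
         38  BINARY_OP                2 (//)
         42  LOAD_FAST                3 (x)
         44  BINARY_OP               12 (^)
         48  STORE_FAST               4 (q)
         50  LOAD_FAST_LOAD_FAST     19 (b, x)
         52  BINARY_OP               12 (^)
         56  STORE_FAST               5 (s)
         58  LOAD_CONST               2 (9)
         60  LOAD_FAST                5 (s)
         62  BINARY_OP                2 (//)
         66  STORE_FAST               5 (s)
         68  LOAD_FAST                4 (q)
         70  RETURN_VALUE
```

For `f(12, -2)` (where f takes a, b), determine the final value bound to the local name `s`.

-1

LOAD_FAST_LOAD_FAST b,b → push -2,-2. Stack: [-2, -2]
BINARY_OP * → -2 * -2 = 4. Stack: [4]
STORE_FAST m → m=4. Stack: []
LOAD_FAST_LOAD_FAST a,a → push 12,12. Stack: [12, 12]
BINARY_OP + → 12 + 12 = 24. Stack: [24]
STORE_FAST x → x=24. Stack: []
LOAD_FAST_LOAD_FAST b,b → push -2,-2. Stack: [-2, -2]
BINARY_OP // → -2 // -2 = 1. Stack: [1]
STORE_FAST q → q=1. Stack: []
LOAD_CONST → push 5. Stack: [5]
LOAD_FAST m → push 4. Stack: [5, 4]
BINARY_OP - → 5 - 4 = 1. Stack: [1]
STORE_FAST q → q=1. Stack: []
LOAD_FAST_LOAD_FAST m,x → push 4,24. Stack: [4, 24]
BINARY_OP // → 4 // 24 = 0. Stack: [0]
LOAD_FAST x → push 24. Stack: [0, 24]
BINARY_OP ^ → 0 ^ 24 = 24. Stack: [24]
STORE_FAST q → q=24. Stack: []
LOAD_FAST_LOAD_FAST b,x → push -2,24. Stack: [-2, 24]
BINARY_OP ^ → -2 ^ 24 = -26. Stack: [-26]
STORE_FAST s → s=-26. Stack: []
LOAD_CONST → push 9. Stack: [9]
LOAD_FAST s → push -26. Stack: [9, -26]
BINARY_OP // → 9 // -26 = -1. Stack: [-1]
STORE_FAST s → s=-1. Stack: []
LOAD_FAST q → push 24. Stack: [24]
RETURN_VALUE → return 24.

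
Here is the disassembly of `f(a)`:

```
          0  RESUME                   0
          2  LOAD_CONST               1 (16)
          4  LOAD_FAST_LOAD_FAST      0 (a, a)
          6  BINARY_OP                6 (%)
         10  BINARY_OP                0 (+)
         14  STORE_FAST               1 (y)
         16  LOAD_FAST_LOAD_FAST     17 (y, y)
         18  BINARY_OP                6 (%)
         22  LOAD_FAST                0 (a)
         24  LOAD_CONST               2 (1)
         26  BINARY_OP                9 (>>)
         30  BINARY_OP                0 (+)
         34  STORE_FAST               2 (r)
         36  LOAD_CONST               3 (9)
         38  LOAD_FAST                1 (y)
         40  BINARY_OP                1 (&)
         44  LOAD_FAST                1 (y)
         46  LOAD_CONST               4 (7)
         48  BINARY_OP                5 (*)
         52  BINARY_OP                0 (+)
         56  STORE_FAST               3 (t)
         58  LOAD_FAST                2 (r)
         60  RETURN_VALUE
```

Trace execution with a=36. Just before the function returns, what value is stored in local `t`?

LOAD_CONST → push 16. Stack: [16]
LOAD_FAST_LOAD_FAST a,a → push 36,36. Stack: [16, 36, 36]
BINARY_OP % → 36 % 36 = 0. Stack: [16, 0]
BINARY_OP + → 16 + 0 = 16. Stack: [16]
STORE_FAST y → y=16. Stack: []
LOAD_FAST_LOAD_FAST y,y → push 16,16. Stack: [16, 16]
BINARY_OP % → 16 % 16 = 0. Stack: [0]
LOAD_FAST a → push 36. Stack: [0, 36]
LOAD_CONST → push 1. Stack: [0, 36, 1]
BINARY_OP >> → 36 >> 1 = 18. Stack: [0, 18]
BINARY_OP + → 0 + 18 = 18. Stack: [18]
STORE_FAST r → r=18. Stack: []
LOAD_CONST → push 9. Stack: [9]
LOAD_FAST y → push 16. Stack: [9, 16]
BINARY_OP & → 9 & 16 = 0. Stack: [0]
LOAD_FAST y → push 16. Stack: [0, 16]
LOAD_CONST → push 7. Stack: [0, 16, 7]
BINARY_OP * → 16 * 7 = 112. Stack: [0, 112]
BINARY_OP + → 0 + 112 = 112. Stack: [112]
STORE_FAST t → t=112. Stack: []
LOAD_FAST r → push 18. Stack: [18]
RETURN_VALUE → return 18.

112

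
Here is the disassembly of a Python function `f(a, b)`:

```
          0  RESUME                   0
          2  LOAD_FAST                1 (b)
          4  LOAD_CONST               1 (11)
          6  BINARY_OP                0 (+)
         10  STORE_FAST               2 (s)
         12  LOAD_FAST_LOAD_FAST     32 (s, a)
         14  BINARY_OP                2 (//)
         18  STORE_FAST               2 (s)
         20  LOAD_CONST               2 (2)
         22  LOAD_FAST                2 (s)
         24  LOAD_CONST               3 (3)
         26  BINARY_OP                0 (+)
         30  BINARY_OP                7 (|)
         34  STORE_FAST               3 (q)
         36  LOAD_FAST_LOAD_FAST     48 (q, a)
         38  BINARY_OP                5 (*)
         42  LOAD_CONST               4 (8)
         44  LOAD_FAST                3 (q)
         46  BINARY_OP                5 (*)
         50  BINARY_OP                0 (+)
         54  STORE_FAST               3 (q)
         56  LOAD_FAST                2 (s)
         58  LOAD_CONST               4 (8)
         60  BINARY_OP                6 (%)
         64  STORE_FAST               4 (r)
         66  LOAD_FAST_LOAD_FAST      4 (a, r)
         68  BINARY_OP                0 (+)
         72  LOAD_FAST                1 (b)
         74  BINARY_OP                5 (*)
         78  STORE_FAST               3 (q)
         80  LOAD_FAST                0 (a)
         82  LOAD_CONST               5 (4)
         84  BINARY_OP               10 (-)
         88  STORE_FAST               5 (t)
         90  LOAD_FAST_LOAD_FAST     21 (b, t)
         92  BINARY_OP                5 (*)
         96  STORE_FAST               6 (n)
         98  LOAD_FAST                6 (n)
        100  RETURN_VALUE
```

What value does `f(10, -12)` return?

-72

LOAD_FAST b → push -12. Stack: [-12]
LOAD_CONST → push 11. Stack: [-12, 11]
BINARY_OP + → -12 + 11 = -1. Stack: [-1]
STORE_FAST s → s=-1. Stack: []
LOAD_FAST_LOAD_FAST s,a → push -1,10. Stack: [-1, 10]
BINARY_OP // → -1 // 10 = -1. Stack: [-1]
STORE_FAST s → s=-1. Stack: []
LOAD_CONST → push 2. Stack: [2]
LOAD_FAST s → push -1. Stack: [2, -1]
LOAD_CONST → push 3. Stack: [2, -1, 3]
BINARY_OP + → -1 + 3 = 2. Stack: [2, 2]
BINARY_OP | → 2 | 2 = 2. Stack: [2]
STORE_FAST q → q=2. Stack: []
LOAD_FAST_LOAD_FAST q,a → push 2,10. Stack: [2, 10]
BINARY_OP * → 2 * 10 = 20. Stack: [20]
LOAD_CONST → push 8. Stack: [20, 8]
LOAD_FAST q → push 2. Stack: [20, 8, 2]
BINARY_OP * → 8 * 2 = 16. Stack: [20, 16]
BINARY_OP + → 20 + 16 = 36. Stack: [36]
STORE_FAST q → q=36. Stack: []
LOAD_FAST s → push -1. Stack: [-1]
LOAD_CONST → push 8. Stack: [-1, 8]
BINARY_OP % → -1 % 8 = 7. Stack: [7]
STORE_FAST r → r=7. Stack: []
LOAD_FAST_LOAD_FAST a,r → push 10,7. Stack: [10, 7]
BINARY_OP + → 10 + 7 = 17. Stack: [17]
LOAD_FAST b → push -12. Stack: [17, -12]
BINARY_OP * → 17 * -12 = -204. Stack: [-204]
STORE_FAST q → q=-204. Stack: []
LOAD_FAST a → push 10. Stack: [10]
LOAD_CONST → push 4. Stack: [10, 4]
BINARY_OP - → 10 - 4 = 6. Stack: [6]
STORE_FAST t → t=6. Stack: []
LOAD_FAST_LOAD_FAST b,t → push -12,6. Stack: [-12, 6]
BINARY_OP * → -12 * 6 = -72. Stack: [-72]
STORE_FAST n → n=-72. Stack: []
LOAD_FAST n → push -72. Stack: [-72]
RETURN_VALUE → return -72.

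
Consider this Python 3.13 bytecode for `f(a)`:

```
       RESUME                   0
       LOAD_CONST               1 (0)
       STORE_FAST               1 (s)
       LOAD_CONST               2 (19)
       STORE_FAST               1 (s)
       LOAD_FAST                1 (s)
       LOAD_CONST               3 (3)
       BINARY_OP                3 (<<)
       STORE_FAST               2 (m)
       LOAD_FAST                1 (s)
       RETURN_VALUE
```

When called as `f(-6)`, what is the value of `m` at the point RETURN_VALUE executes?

LOAD_CONST → push 0. Stack: [0]
STORE_FAST s → s=0. Stack: []
LOAD_CONST → push 19. Stack: [19]
STORE_FAST s → s=19. Stack: []
LOAD_FAST s → push 19. Stack: [19]
LOAD_CONST → push 3. Stack: [19, 3]
BINARY_OP << → 19 << 3 = 152. Stack: [152]
STORE_FAST m → m=152. Stack: []
LOAD_FAST s → push 19. Stack: [19]
RETURN_VALUE → return 19.

152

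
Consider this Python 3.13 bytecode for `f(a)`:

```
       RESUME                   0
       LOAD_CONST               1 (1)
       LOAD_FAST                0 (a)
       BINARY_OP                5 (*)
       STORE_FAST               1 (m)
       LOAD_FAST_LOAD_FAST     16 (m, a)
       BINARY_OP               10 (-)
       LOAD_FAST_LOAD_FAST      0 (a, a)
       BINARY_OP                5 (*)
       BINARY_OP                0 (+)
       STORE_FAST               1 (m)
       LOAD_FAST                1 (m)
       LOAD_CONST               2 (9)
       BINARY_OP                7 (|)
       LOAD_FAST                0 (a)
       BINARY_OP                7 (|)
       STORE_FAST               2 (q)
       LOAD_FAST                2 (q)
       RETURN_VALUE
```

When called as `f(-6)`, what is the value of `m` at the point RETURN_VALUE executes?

LOAD_CONST → push 1. Stack: [1]
LOAD_FAST a → push -6. Stack: [1, -6]
BINARY_OP * → 1 * -6 = -6. Stack: [-6]
STORE_FAST m → m=-6. Stack: []
LOAD_FAST_LOAD_FAST m,a → push -6,-6. Stack: [-6, -6]
BINARY_OP - → -6 - -6 = 0. Stack: [0]
LOAD_FAST_LOAD_FAST a,a → push -6,-6. Stack: [0, -6, -6]
BINARY_OP * → -6 * -6 = 36. Stack: [0, 36]
BINARY_OP + → 0 + 36 = 36. Stack: [36]
STORE_FAST m → m=36. Stack: []
LOAD_FAST m → push 36. Stack: [36]
LOAD_CONST → push 9. Stack: [36, 9]
BINARY_OP | → 36 | 9 = 45. Stack: [45]
LOAD_FAST a → push -6. Stack: [45, -6]
BINARY_OP | → 45 | -6 = -1. Stack: [-1]
STORE_FAST q → q=-1. Stack: []
LOAD_FAST q → push -1. Stack: [-1]
RETURN_VALUE → return -1.

36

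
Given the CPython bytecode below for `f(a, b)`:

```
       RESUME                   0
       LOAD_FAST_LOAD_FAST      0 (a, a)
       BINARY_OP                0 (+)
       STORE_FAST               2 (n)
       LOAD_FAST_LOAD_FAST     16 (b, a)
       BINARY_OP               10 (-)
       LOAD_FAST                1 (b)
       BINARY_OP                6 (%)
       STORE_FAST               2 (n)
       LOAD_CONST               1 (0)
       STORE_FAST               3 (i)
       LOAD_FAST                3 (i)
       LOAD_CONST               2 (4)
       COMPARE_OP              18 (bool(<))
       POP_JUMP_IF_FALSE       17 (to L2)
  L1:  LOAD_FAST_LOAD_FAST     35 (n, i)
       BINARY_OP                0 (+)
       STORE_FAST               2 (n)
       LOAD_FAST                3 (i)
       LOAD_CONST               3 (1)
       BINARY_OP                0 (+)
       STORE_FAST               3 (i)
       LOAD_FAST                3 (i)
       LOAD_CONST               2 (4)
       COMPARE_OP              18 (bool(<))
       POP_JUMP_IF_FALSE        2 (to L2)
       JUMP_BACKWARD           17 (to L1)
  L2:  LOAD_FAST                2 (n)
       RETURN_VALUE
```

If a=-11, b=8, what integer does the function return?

LOAD_FAST_LOAD_FAST a,a → push -11,-11. Stack: [-11, -11]
BINARY_OP + → -11 + -11 = -22. Stack: [-22]
STORE_FAST n → n=-22. Stack: []
LOAD_FAST_LOAD_FAST b,a → push 8,-11. Stack: [8, -11]
BINARY_OP - → 8 - -11 = 19. Stack: [19]
LOAD_FAST b → push 8. Stack: [19, 8]
BINARY_OP % → 19 % 8 = 3. Stack: [3]
STORE_FAST n → n=3. Stack: []
LOAD_CONST → push 0. Stack: [0]
STORE_FAST i → i=0. Stack: []
LOAD_FAST i → push 0. Stack: [0]
LOAD_CONST → push 4. Stack: [0, 4]
COMPARE_OP bool(<) → 0 vs 4 = True. Stack: [True]
POP_JUMP_IF_FALSE → pop True; no jump. Stack: []
LOAD_FAST_LOAD_FAST n,i → push 3,0. Stack: [3, 0]
BINARY_OP + → 3 + 0 = 3. Stack: [3]
STORE_FAST n → n=3. Stack: []
LOAD_FAST i → push 0. Stack: [0]
LOAD_CONST → push 1. Stack: [0, 1]
BINARY_OP + → 0 + 1 = 1. Stack: [1]
STORE_FAST i → i=1. Stack: []
LOAD_FAST i → push 1. Stack: [1]
LOAD_CONST → push 4. Stack: [1, 4]
COMPARE_OP bool(<) → 1 vs 4 = True. Stack: [True]
POP_JUMP_IF_FALSE → pop True; no jump. Stack: []
LOAD_FAST_LOAD_FAST n,i → push 3,1. Stack: [3, 1]
BINARY_OP + → 3 + 1 = 4. Stack: [4]
STORE_FAST n → n=4. Stack: []
LOAD_FAST i → push 1. Stack: [1]
LOAD_CONST → push 1. Stack: [1, 1]
BINARY_OP + → 1 + 1 = 2. Stack: [2]
STORE_FAST i → i=2. Stack: []
LOAD_FAST i → push 2. Stack: [2]
LOAD_CONST → push 4. Stack: [2, 4]
COMPARE_OP bool(<) → 2 vs 4 = True. Stack: [True]
POP_JUMP_IF_FALSE → pop True; no jump. Stack: []
LOAD_FAST_LOAD_FAST n,i → push 4,2. Stack: [4, 2]
BINARY_OP + → 4 + 2 = 6. Stack: [6]
STORE_FAST n → n=6. Stack: []
LOAD_FAST i → push 2. Stack: [2]
LOAD_CONST → push 1. Stack: [2, 1]
BINARY_OP + → 2 + 1 = 3. Stack: [3]
STORE_FAST i → i=3. Stack: []
LOAD_FAST i → push 3. Stack: [3]
LOAD_CONST → push 4. Stack: [3, 4]
COMPARE_OP bool(<) → 3 vs 4 = True. Stack: [True]
POP_JUMP_IF_FALSE → pop True; no jump. Stack: []
LOAD_FAST_LOAD_FAST n,i → push 6,3. Stack: [6, 3]
BINARY_OP + → 6 + 3 = 9. Stack: [9]
STORE_FAST n → n=9. Stack: []
LOAD_FAST i → push 3. Stack: [3]
LOAD_CONST → push 1. Stack: [3, 1]
BINARY_OP + → 3 + 1 = 4. Stack: [4]
STORE_FAST i → i=4. Stack: []
LOAD_FAST i → push 4. Stack: [4]
LOAD_CONST → push 4. Stack: [4, 4]
COMPARE_OP bool(<) → 4 vs 4 = False. Stack: [False]
POP_JUMP_IF_FALSE → pop False; jump. Stack: []
LOAD_FAST n → push 9. Stack: [9]
RETURN_VALUE → return 9.

9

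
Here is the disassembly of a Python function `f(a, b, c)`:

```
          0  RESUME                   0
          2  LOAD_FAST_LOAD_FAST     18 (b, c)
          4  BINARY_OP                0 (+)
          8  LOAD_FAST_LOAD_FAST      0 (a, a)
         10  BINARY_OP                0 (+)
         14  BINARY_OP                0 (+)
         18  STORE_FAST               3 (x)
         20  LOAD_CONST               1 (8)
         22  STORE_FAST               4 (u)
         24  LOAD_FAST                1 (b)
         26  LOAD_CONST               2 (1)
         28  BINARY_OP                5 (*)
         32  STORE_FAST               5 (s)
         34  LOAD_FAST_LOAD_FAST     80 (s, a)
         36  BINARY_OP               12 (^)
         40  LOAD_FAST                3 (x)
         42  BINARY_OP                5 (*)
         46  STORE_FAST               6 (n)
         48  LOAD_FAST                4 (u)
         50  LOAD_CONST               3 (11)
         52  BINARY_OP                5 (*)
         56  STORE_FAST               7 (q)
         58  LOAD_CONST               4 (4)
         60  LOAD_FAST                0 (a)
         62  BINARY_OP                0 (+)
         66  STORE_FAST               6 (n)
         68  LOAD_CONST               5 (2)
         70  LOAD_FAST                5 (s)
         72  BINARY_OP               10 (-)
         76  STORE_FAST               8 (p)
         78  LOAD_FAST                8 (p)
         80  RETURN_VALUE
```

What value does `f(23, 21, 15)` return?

-19

LOAD_FAST_LOAD_FAST b,c → push 21,15. Stack: [21, 15]
BINARY_OP + → 21 + 15 = 36. Stack: [36]
LOAD_FAST_LOAD_FAST a,a → push 23,23. Stack: [36, 23, 23]
BINARY_OP + → 23 + 23 = 46. Stack: [36, 46]
BINARY_OP + → 36 + 46 = 82. Stack: [82]
STORE_FAST x → x=82. Stack: []
LOAD_CONST → push 8. Stack: [8]
STORE_FAST u → u=8. Stack: []
LOAD_FAST b → push 21. Stack: [21]
LOAD_CONST → push 1. Stack: [21, 1]
BINARY_OP * → 21 * 1 = 21. Stack: [21]
STORE_FAST s → s=21. Stack: []
LOAD_FAST_LOAD_FAST s,a → push 21,23. Stack: [21, 23]
BINARY_OP ^ → 21 ^ 23 = 2. Stack: [2]
LOAD_FAST x → push 82. Stack: [2, 82]
BINARY_OP * → 2 * 82 = 164. Stack: [164]
STORE_FAST n → n=164. Stack: []
LOAD_FAST u → push 8. Stack: [8]
LOAD_CONST → push 11. Stack: [8, 11]
BINARY_OP * → 8 * 11 = 88. Stack: [88]
STORE_FAST q → q=88. Stack: []
LOAD_CONST → push 4. Stack: [4]
LOAD_FAST a → push 23. Stack: [4, 23]
BINARY_OP + → 4 + 23 = 27. Stack: [27]
STORE_FAST n → n=27. Stack: []
LOAD_CONST → push 2. Stack: [2]
LOAD_FAST s → push 21. Stack: [2, 21]
BINARY_OP - → 2 - 21 = -19. Stack: [-19]
STORE_FAST p → p=-19. Stack: []
LOAD_FAST p → push -19. Stack: [-19]
RETURN_VALUE → return -19.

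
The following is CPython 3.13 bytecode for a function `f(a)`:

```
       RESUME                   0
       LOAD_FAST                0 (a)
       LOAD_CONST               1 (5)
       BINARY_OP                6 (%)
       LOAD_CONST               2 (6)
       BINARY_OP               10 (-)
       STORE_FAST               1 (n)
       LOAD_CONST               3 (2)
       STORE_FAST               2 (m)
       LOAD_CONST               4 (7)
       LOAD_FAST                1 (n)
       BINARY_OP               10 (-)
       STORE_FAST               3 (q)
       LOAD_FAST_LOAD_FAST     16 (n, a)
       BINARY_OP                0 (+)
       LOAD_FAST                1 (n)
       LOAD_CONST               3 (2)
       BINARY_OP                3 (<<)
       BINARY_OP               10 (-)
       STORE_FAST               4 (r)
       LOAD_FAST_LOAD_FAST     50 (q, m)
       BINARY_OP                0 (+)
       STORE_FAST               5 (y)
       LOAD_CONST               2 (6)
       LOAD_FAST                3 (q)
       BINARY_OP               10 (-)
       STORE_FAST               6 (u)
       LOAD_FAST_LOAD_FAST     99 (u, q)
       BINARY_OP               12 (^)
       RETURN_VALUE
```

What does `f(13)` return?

LOAD_FAST a → push 13. Stack: [13]
LOAD_CONST → push 5. Stack: [13, 5]
BINARY_OP % → 13 % 5 = 3. Stack: [3]
LOAD_CONST → push 6. Stack: [3, 6]
BINARY_OP - → 3 - 6 = -3. Stack: [-3]
STORE_FAST n → n=-3. Stack: []
LOAD_CONST → push 2. Stack: [2]
STORE_FAST m → m=2. Stack: []
LOAD_CONST → push 7. Stack: [7]
LOAD_FAST n → push -3. Stack: [7, -3]
BINARY_OP - → 7 - -3 = 10. Stack: [10]
STORE_FAST q → q=10. Stack: []
LOAD_FAST_LOAD_FAST n,a → push -3,13. Stack: [-3, 13]
BINARY_OP + → -3 + 13 = 10. Stack: [10]
LOAD_FAST n → push -3. Stack: [10, -3]
LOAD_CONST → push 2. Stack: [10, -3, 2]
BINARY_OP << → -3 << 2 = -12. Stack: [10, -12]
BINARY_OP - → 10 - -12 = 22. Stack: [22]
STORE_FAST r → r=22. Stack: []
LOAD_FAST_LOAD_FAST q,m → push 10,2. Stack: [10, 2]
BINARY_OP + → 10 + 2 = 12. Stack: [12]
STORE_FAST y → y=12. Stack: []
LOAD_CONST → push 6. Stack: [6]
LOAD_FAST q → push 10. Stack: [6, 10]
BINARY_OP - → 6 - 10 = -4. Stack: [-4]
STORE_FAST u → u=-4. Stack: []
LOAD_FAST_LOAD_FAST u,q → push -4,10. Stack: [-4, 10]
BINARY_OP ^ → -4 ^ 10 = -10. Stack: [-10]
RETURN_VALUE → return -10.

-10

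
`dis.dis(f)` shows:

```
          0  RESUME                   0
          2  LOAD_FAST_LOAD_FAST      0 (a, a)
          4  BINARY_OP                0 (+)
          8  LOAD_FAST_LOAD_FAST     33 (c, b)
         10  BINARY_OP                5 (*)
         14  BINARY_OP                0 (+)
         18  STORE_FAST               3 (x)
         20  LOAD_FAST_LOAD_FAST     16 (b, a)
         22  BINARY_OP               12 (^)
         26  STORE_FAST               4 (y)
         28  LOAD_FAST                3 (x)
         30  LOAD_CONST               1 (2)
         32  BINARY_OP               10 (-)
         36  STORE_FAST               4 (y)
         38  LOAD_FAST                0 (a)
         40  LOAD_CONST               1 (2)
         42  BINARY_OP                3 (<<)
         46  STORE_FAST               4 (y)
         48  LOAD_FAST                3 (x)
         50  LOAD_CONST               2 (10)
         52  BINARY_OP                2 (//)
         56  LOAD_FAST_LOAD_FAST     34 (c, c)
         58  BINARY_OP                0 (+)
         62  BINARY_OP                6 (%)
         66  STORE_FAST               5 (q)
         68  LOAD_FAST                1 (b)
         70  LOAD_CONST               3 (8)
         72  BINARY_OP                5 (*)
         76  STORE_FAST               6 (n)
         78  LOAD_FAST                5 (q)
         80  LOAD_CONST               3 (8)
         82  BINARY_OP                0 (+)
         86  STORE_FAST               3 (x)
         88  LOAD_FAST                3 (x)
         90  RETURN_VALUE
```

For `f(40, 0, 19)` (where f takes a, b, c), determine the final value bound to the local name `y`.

160

LOAD_FAST_LOAD_FAST a,a → push 40,40. Stack: [40, 40]
BINARY_OP + → 40 + 40 = 80. Stack: [80]
LOAD_FAST_LOAD_FAST c,b → push 19,0. Stack: [80, 19, 0]
BINARY_OP * → 19 * 0 = 0. Stack: [80, 0]
BINARY_OP + → 80 + 0 = 80. Stack: [80]
STORE_FAST x → x=80. Stack: []
LOAD_FAST_LOAD_FAST b,a → push 0,40. Stack: [0, 40]
BINARY_OP ^ → 0 ^ 40 = 40. Stack: [40]
STORE_FAST y → y=40. Stack: []
LOAD_FAST x → push 80. Stack: [80]
LOAD_CONST → push 2. Stack: [80, 2]
BINARY_OP - → 80 - 2 = 78. Stack: [78]
STORE_FAST y → y=78. Stack: []
LOAD_FAST a → push 40. Stack: [40]
LOAD_CONST → push 2. Stack: [40, 2]
BINARY_OP << → 40 << 2 = 160. Stack: [160]
STORE_FAST y → y=160. Stack: []
LOAD_FAST x → push 80. Stack: [80]
LOAD_CONST → push 10. Stack: [80, 10]
BINARY_OP // → 80 // 10 = 8. Stack: [8]
LOAD_FAST_LOAD_FAST c,c → push 19,19. Stack: [8, 19, 19]
BINARY_OP + → 19 + 19 = 38. Stack: [8, 38]
BINARY_OP % → 8 % 38 = 8. Stack: [8]
STORE_FAST q → q=8. Stack: []
LOAD_FAST b → push 0. Stack: [0]
LOAD_CONST → push 8. Stack: [0, 8]
BINARY_OP * → 0 * 8 = 0. Stack: [0]
STORE_FAST n → n=0. Stack: []
LOAD_FAST q → push 8. Stack: [8]
LOAD_CONST → push 8. Stack: [8, 8]
BINARY_OP + → 8 + 8 = 16. Stack: [16]
STORE_FAST x → x=16. Stack: []
LOAD_FAST x → push 16. Stack: [16]
RETURN_VALUE → return 16.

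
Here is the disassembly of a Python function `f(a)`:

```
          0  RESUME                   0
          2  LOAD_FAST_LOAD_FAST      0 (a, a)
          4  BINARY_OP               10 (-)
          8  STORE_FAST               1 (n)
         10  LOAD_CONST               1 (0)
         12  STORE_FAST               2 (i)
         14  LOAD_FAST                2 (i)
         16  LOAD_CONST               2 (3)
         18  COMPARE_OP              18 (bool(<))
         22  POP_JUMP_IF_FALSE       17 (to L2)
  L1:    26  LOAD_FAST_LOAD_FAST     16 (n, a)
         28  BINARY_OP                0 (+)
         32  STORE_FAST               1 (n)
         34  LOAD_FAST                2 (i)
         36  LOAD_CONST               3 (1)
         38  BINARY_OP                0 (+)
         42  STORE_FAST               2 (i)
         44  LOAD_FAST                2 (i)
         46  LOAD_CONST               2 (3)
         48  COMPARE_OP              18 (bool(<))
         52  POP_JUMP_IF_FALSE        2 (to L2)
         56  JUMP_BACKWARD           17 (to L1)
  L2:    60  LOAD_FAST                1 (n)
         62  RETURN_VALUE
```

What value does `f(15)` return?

LOAD_FAST_LOAD_FAST a,a → push 15,15. Stack: [15, 15]
BINARY_OP - → 15 - 15 = 0. Stack: [0]
STORE_FAST n → n=0. Stack: []
LOAD_CONST → push 0. Stack: [0]
STORE_FAST i → i=0. Stack: []
LOAD_FAST i → push 0. Stack: [0]
LOAD_CONST → push 3. Stack: [0, 3]
COMPARE_OP bool(<) → 0 vs 3 = True. Stack: [True]
POP_JUMP_IF_FALSE → pop True; no jump. Stack: []
LOAD_FAST_LOAD_FAST n,a → push 0,15. Stack: [0, 15]
BINARY_OP + → 0 + 15 = 15. Stack: [15]
STORE_FAST n → n=15. Stack: []
LOAD_FAST i → push 0. Stack: [0]
LOAD_CONST → push 1. Stack: [0, 1]
BINARY_OP + → 0 + 1 = 1. Stack: [1]
STORE_FAST i → i=1. Stack: []
LOAD_FAST i → push 1. Stack: [1]
LOAD_CONST → push 3. Stack: [1, 3]
COMPARE_OP bool(<) → 1 vs 3 = True. Stack: [True]
POP_JUMP_IF_FALSE → pop True; no jump. Stack: []
LOAD_FAST_LOAD_FAST n,a → push 15,15. Stack: [15, 15]
BINARY_OP + → 15 + 15 = 30. Stack: [30]
STORE_FAST n → n=30. Stack: []
LOAD_FAST i → push 1. Stack: [1]
LOAD_CONST → push 1. Stack: [1, 1]
BINARY_OP + → 1 + 1 = 2. Stack: [2]
STORE_FAST i → i=2. Stack: []
LOAD_FAST i → push 2. Stack: [2]
LOAD_CONST → push 3. Stack: [2, 3]
COMPARE_OP bool(<) → 2 vs 3 = True. Stack: [True]
POP_JUMP_IF_FALSE → pop True; no jump. Stack: []
LOAD_FAST_LOAD_FAST n,a → push 30,15. Stack: [30, 15]
BINARY_OP + → 30 + 15 = 45. Stack: [45]
STORE_FAST n → n=45. Stack: []
LOAD_FAST i → push 2. Stack: [2]
LOAD_CONST → push 1. Stack: [2, 1]
BINARY_OP + → 2 + 1 = 3. Stack: [3]
STORE_FAST i → i=3. Stack: []
LOAD_FAST i → push 3. Stack: [3]
LOAD_CONST → push 3. Stack: [3, 3]
COMPARE_OP bool(<) → 3 vs 3 = False. Stack: [False]
POP_JUMP_IF_FALSE → pop False; jump. Stack: []
LOAD_FAST n → push 45. Stack: [45]
RETURN_VALUE → return 45.

45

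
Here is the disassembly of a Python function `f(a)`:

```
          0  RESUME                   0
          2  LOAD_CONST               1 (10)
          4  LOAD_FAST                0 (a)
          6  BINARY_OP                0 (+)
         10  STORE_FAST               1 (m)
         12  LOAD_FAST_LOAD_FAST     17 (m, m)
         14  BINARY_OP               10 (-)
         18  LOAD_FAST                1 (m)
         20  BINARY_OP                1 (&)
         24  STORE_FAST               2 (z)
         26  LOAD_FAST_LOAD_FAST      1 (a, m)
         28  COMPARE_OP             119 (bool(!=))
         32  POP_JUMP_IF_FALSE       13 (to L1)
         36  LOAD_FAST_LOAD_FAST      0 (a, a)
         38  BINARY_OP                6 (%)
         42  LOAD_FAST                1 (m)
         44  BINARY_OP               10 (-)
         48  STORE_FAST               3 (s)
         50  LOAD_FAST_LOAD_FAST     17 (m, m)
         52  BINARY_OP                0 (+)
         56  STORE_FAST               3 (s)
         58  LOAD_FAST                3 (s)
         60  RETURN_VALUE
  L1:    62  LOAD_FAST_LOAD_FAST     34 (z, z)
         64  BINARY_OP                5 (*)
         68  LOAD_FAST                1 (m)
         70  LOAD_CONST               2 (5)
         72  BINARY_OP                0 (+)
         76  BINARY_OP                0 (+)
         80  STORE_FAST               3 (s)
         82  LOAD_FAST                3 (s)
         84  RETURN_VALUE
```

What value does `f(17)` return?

54

LOAD_CONST → push 10. Stack: [10]
LOAD_FAST a → push 17. Stack: [10, 17]
BINARY_OP + → 10 + 17 = 27. Stack: [27]
STORE_FAST m → m=27. Stack: []
LOAD_FAST_LOAD_FAST m,m → push 27,27. Stack: [27, 27]
BINARY_OP - → 27 - 27 = 0. Stack: [0]
LOAD_FAST m → push 27. Stack: [0, 27]
BINARY_OP & → 0 & 27 = 0. Stack: [0]
STORE_FAST z → z=0. Stack: []
LOAD_FAST_LOAD_FAST a,m → push 17,27. Stack: [17, 27]
COMPARE_OP bool(!=) → 17 vs 27 = True. Stack: [True]
POP_JUMP_IF_FALSE → pop True; no jump. Stack: []
LOAD_FAST_LOAD_FAST a,a → push 17,17. Stack: [17, 17]
BINARY_OP % → 17 % 17 = 0. Stack: [0]
LOAD_FAST m → push 27. Stack: [0, 27]
BINARY_OP - → 0 - 27 = -27. Stack: [-27]
STORE_FAST s → s=-27. Stack: []
LOAD_FAST_LOAD_FAST m,m → push 27,27. Stack: [27, 27]
BINARY_OP + → 27 + 27 = 54. Stack: [54]
STORE_FAST s → s=54. Stack: []
LOAD_FAST s → push 54. Stack: [54]
RETURN_VALUE → return 54.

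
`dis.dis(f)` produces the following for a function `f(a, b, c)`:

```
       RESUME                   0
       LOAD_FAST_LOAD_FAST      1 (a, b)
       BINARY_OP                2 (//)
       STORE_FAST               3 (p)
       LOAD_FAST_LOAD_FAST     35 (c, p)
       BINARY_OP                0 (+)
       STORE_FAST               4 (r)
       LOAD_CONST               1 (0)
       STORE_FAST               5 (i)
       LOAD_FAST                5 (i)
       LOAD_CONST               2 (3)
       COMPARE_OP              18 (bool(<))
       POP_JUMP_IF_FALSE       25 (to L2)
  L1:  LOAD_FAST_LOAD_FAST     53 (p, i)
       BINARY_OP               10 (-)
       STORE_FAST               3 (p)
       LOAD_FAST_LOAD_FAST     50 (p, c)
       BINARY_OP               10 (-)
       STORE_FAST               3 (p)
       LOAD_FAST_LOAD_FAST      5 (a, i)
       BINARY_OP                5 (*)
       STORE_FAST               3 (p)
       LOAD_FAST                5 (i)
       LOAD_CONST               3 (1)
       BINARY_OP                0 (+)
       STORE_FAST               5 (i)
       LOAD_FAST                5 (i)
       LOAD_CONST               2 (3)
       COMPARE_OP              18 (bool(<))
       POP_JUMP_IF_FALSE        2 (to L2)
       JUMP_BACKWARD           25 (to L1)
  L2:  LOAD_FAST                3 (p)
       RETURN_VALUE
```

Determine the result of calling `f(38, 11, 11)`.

76

LOAD_FAST_LOAD_FAST a,b → push 38,11
BINARY_OP // → 38 // 11 = 3
STORE_FAST p → p=3
LOAD_FAST_LOAD_FAST c,p → push 11,3
BINARY_OP + → 11 + 3 = 14
STORE_FAST r → r=14
LOAD_CONST → push 0
STORE_FAST i → i=0
LOAD_FAST i → push 0
LOAD_CONST → push 3
COMPARE_OP bool(<) → 0 vs 3 = True
POP_JUMP_IF_FALSE → pop True; no jump
LOAD_FAST_LOAD_FAST p,i → push 3,0
BINARY_OP - → 3 - 0 = 3
STORE_FAST p → p=3
LOAD_FAST_LOAD_FAST p,c → push 3,11
BINARY_OP - → 3 - 11 = -8
STORE_FAST p → p=-8
LOAD_FAST_LOAD_FAST a,i → push 38,0
BINARY_OP * → 38 * 0 = 0
STORE_FAST p → p=0
LOAD_FAST i → push 0
LOAD_CONST → push 1
BINARY_OP + → 0 + 1 = 1
STORE_FAST i → i=1
LOAD_FAST i → push 1
LOAD_CONST → push 3
COMPARE_OP bool(<) → 1 vs 3 = True
POP_JUMP_IF_FALSE → pop True; no jump
LOAD_FAST_LOAD_FAST p,i → push 0,1
BINARY_OP - → 0 - 1 = -1
STORE_FAST p → p=-1
LOAD_FAST_LOAD_FAST p,c → push -1,11
BINARY_OP - → -1 - 11 = -12
STORE_FAST p → p=-12
LOAD_FAST_LOAD_FAST a,i → push 38,1
BINARY_OP * → 38 * 1 = 38
STORE_FAST p → p=38
LOAD_FAST i → push 1
LOAD_CONST → push 1
BINARY_OP + → 1 + 1 = 2
STORE_FAST i → i=2
LOAD_FAST i → push 2
LOAD_CONST → push 3
COMPARE_OP bool(<) → 2 vs 3 = True
POP_JUMP_IF_FALSE → pop True; no jump
LOAD_FAST_LOAD_FAST p,i → push 38,2
BINARY_OP - → 38 - 2 = 36
STORE_FAST p → p=36
LOAD_FAST_LOAD_FAST p,c → push 36,11
BINARY_OP - → 36 - 11 = 25
STORE_FAST p → p=25
LOAD_FAST_LOAD_FAST a,i → push 38,2
BINARY_OP * → 38 * 2 = 76
STORE_FAST p → p=76
LOAD_FAST i → push 2
LOAD_CONST → push 1
BINARY_OP + → 2 + 1 = 3
STORE_FAST i → i=3
LOAD_FAST i → push 3
LOAD_CONST → push 3
COMPARE_OP bool(<) → 3 vs 3 = False
POP_JUMP_IF_FALSE → pop False; jump
LOAD_FAST p → push 76
RETURN_VALUE → return 76.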